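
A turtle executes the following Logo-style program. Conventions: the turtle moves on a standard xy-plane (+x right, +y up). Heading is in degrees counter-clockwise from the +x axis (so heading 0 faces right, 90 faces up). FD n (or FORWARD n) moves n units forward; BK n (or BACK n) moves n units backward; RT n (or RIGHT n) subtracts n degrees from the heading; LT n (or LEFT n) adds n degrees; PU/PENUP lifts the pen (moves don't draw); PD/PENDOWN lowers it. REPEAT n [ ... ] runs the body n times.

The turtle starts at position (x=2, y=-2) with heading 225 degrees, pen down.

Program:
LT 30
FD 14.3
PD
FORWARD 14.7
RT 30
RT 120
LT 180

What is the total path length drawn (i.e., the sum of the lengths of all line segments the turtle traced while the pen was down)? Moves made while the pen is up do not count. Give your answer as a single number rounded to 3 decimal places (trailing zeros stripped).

Executing turtle program step by step:
Start: pos=(2,-2), heading=225, pen down
LT 30: heading 225 -> 255
FD 14.3: (2,-2) -> (-1.701,-15.813) [heading=255, draw]
PD: pen down
FD 14.7: (-1.701,-15.813) -> (-5.506,-30.012) [heading=255, draw]
RT 30: heading 255 -> 225
RT 120: heading 225 -> 105
LT 180: heading 105 -> 285
Final: pos=(-5.506,-30.012), heading=285, 2 segment(s) drawn

Segment lengths:
  seg 1: (2,-2) -> (-1.701,-15.813), length = 14.3
  seg 2: (-1.701,-15.813) -> (-5.506,-30.012), length = 14.7
Total = 29

Answer: 29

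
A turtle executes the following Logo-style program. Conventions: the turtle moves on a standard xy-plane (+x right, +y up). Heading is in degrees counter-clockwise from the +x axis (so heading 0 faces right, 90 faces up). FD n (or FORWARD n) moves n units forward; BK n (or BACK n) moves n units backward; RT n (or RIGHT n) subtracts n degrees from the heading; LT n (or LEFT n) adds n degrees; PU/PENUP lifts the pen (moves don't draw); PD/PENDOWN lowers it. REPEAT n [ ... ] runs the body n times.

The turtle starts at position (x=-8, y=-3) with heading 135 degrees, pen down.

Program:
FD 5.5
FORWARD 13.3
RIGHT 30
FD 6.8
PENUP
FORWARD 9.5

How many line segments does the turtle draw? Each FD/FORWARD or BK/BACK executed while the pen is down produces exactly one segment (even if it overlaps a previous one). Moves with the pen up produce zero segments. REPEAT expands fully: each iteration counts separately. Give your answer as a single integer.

Executing turtle program step by step:
Start: pos=(-8,-3), heading=135, pen down
FD 5.5: (-8,-3) -> (-11.889,0.889) [heading=135, draw]
FD 13.3: (-11.889,0.889) -> (-21.294,10.294) [heading=135, draw]
RT 30: heading 135 -> 105
FD 6.8: (-21.294,10.294) -> (-23.054,16.862) [heading=105, draw]
PU: pen up
FD 9.5: (-23.054,16.862) -> (-25.512,26.038) [heading=105, move]
Final: pos=(-25.512,26.038), heading=105, 3 segment(s) drawn
Segments drawn: 3

Answer: 3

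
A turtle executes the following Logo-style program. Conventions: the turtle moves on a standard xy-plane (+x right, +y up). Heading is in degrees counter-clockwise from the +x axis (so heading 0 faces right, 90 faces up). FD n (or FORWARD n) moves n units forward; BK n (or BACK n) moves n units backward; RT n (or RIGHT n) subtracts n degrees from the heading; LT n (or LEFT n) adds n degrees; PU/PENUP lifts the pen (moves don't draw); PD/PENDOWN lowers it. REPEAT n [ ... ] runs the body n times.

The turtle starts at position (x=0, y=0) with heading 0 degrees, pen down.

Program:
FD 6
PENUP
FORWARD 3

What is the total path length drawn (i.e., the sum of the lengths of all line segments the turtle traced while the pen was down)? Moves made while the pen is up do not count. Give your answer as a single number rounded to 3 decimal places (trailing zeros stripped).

Executing turtle program step by step:
Start: pos=(0,0), heading=0, pen down
FD 6: (0,0) -> (6,0) [heading=0, draw]
PU: pen up
FD 3: (6,0) -> (9,0) [heading=0, move]
Final: pos=(9,0), heading=0, 1 segment(s) drawn

Segment lengths:
  seg 1: (0,0) -> (6,0), length = 6
Total = 6

Answer: 6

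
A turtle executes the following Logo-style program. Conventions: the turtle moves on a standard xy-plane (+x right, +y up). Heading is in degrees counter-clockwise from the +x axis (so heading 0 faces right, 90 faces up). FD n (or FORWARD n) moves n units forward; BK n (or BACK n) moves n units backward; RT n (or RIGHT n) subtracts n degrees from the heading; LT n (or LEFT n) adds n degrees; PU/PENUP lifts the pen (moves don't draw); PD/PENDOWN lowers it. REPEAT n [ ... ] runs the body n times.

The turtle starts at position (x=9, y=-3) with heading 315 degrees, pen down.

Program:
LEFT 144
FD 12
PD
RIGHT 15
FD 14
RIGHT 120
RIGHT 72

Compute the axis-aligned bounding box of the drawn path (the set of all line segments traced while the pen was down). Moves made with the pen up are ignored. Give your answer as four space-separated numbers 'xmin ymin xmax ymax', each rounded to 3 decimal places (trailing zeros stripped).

Executing turtle program step by step:
Start: pos=(9,-3), heading=315, pen down
LT 144: heading 315 -> 99
FD 12: (9,-3) -> (7.123,8.852) [heading=99, draw]
PD: pen down
RT 15: heading 99 -> 84
FD 14: (7.123,8.852) -> (8.586,22.776) [heading=84, draw]
RT 120: heading 84 -> 324
RT 72: heading 324 -> 252
Final: pos=(8.586,22.776), heading=252, 2 segment(s) drawn

Segment endpoints: x in {7.123, 8.586, 9}, y in {-3, 8.852, 22.776}
xmin=7.123, ymin=-3, xmax=9, ymax=22.776

Answer: 7.123 -3 9 22.776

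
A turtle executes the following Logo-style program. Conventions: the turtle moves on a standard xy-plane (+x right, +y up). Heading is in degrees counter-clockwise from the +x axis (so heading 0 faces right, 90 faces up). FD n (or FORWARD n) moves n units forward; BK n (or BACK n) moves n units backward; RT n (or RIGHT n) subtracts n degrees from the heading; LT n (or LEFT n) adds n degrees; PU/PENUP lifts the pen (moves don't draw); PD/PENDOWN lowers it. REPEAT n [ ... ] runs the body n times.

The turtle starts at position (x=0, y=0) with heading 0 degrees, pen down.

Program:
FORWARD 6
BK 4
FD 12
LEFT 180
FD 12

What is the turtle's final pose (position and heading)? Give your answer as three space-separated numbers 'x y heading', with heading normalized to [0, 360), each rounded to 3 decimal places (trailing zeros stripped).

Executing turtle program step by step:
Start: pos=(0,0), heading=0, pen down
FD 6: (0,0) -> (6,0) [heading=0, draw]
BK 4: (6,0) -> (2,0) [heading=0, draw]
FD 12: (2,0) -> (14,0) [heading=0, draw]
LT 180: heading 0 -> 180
FD 12: (14,0) -> (2,0) [heading=180, draw]
Final: pos=(2,0), heading=180, 4 segment(s) drawn

Answer: 2 0 180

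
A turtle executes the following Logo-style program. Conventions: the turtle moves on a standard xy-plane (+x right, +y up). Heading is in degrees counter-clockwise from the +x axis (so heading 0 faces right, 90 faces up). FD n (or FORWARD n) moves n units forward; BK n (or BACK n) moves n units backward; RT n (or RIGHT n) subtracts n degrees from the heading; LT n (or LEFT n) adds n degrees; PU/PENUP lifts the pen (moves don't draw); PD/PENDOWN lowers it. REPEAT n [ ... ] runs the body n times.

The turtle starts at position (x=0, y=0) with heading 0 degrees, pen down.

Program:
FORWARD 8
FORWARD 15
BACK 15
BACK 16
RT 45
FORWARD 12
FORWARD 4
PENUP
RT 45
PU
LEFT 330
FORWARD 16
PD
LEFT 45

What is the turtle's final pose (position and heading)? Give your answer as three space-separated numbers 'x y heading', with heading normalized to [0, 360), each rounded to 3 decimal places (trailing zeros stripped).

Answer: -4.686 -25.17 285

Derivation:
Executing turtle program step by step:
Start: pos=(0,0), heading=0, pen down
FD 8: (0,0) -> (8,0) [heading=0, draw]
FD 15: (8,0) -> (23,0) [heading=0, draw]
BK 15: (23,0) -> (8,0) [heading=0, draw]
BK 16: (8,0) -> (-8,0) [heading=0, draw]
RT 45: heading 0 -> 315
FD 12: (-8,0) -> (0.485,-8.485) [heading=315, draw]
FD 4: (0.485,-8.485) -> (3.314,-11.314) [heading=315, draw]
PU: pen up
RT 45: heading 315 -> 270
PU: pen up
LT 330: heading 270 -> 240
FD 16: (3.314,-11.314) -> (-4.686,-25.17) [heading=240, move]
PD: pen down
LT 45: heading 240 -> 285
Final: pos=(-4.686,-25.17), heading=285, 6 segment(s) drawn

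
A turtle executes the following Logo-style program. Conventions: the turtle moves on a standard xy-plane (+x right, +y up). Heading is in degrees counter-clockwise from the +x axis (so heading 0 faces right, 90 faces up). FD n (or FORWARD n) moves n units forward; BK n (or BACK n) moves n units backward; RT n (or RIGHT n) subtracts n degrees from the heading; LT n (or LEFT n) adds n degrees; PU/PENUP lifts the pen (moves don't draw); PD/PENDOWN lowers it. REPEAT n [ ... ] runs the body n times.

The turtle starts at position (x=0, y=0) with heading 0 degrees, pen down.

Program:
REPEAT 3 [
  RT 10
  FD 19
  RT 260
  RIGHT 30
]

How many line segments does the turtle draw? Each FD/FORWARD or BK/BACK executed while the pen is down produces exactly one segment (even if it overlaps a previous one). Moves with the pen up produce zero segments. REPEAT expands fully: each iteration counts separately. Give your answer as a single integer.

Answer: 3

Derivation:
Executing turtle program step by step:
Start: pos=(0,0), heading=0, pen down
REPEAT 3 [
  -- iteration 1/3 --
  RT 10: heading 0 -> 350
  FD 19: (0,0) -> (18.711,-3.299) [heading=350, draw]
  RT 260: heading 350 -> 90
  RT 30: heading 90 -> 60
  -- iteration 2/3 --
  RT 10: heading 60 -> 50
  FD 19: (18.711,-3.299) -> (30.924,11.256) [heading=50, draw]
  RT 260: heading 50 -> 150
  RT 30: heading 150 -> 120
  -- iteration 3/3 --
  RT 10: heading 120 -> 110
  FD 19: (30.924,11.256) -> (24.426,29.11) [heading=110, draw]
  RT 260: heading 110 -> 210
  RT 30: heading 210 -> 180
]
Final: pos=(24.426,29.11), heading=180, 3 segment(s) drawn
Segments drawn: 3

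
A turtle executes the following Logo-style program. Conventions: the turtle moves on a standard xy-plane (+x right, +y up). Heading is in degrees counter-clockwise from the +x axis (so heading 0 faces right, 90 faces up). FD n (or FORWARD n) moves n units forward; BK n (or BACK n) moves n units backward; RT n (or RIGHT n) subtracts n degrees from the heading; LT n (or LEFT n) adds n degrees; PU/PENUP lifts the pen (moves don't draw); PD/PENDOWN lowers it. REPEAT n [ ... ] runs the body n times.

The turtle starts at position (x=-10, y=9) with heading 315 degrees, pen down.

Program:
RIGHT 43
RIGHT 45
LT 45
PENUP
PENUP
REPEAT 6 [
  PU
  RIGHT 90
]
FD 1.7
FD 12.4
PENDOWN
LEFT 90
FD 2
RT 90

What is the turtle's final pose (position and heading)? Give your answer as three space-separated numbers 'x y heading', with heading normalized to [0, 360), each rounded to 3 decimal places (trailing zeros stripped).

Answer: -12.491 23.022 92

Derivation:
Executing turtle program step by step:
Start: pos=(-10,9), heading=315, pen down
RT 43: heading 315 -> 272
RT 45: heading 272 -> 227
LT 45: heading 227 -> 272
PU: pen up
PU: pen up
REPEAT 6 [
  -- iteration 1/6 --
  PU: pen up
  RT 90: heading 272 -> 182
  -- iteration 2/6 --
  PU: pen up
  RT 90: heading 182 -> 92
  -- iteration 3/6 --
  PU: pen up
  RT 90: heading 92 -> 2
  -- iteration 4/6 --
  PU: pen up
  RT 90: heading 2 -> 272
  -- iteration 5/6 --
  PU: pen up
  RT 90: heading 272 -> 182
  -- iteration 6/6 --
  PU: pen up
  RT 90: heading 182 -> 92
]
FD 1.7: (-10,9) -> (-10.059,10.699) [heading=92, move]
FD 12.4: (-10.059,10.699) -> (-10.492,23.091) [heading=92, move]
PD: pen down
LT 90: heading 92 -> 182
FD 2: (-10.492,23.091) -> (-12.491,23.022) [heading=182, draw]
RT 90: heading 182 -> 92
Final: pos=(-12.491,23.022), heading=92, 1 segment(s) drawn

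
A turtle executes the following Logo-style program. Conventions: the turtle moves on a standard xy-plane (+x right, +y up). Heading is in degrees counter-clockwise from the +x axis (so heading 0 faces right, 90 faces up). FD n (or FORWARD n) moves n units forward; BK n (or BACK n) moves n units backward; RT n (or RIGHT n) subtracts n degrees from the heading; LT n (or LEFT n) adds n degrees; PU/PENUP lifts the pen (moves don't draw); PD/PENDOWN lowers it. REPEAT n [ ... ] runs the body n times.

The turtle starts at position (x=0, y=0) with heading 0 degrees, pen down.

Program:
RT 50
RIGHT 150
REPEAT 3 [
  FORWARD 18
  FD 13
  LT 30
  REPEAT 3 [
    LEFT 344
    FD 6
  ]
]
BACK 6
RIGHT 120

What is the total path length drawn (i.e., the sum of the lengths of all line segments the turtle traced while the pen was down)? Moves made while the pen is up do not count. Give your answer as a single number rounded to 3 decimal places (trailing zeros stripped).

Answer: 153

Derivation:
Executing turtle program step by step:
Start: pos=(0,0), heading=0, pen down
RT 50: heading 0 -> 310
RT 150: heading 310 -> 160
REPEAT 3 [
  -- iteration 1/3 --
  FD 18: (0,0) -> (-16.914,6.156) [heading=160, draw]
  FD 13: (-16.914,6.156) -> (-29.13,10.603) [heading=160, draw]
  LT 30: heading 160 -> 190
  REPEAT 3 [
    -- iteration 1/3 --
    LT 344: heading 190 -> 174
    FD 6: (-29.13,10.603) -> (-35.098,11.23) [heading=174, draw]
    -- iteration 2/3 --
    LT 344: heading 174 -> 158
    FD 6: (-35.098,11.23) -> (-40.661,13.477) [heading=158, draw]
    -- iteration 3/3 --
    LT 344: heading 158 -> 142
    FD 6: (-40.661,13.477) -> (-45.389,17.171) [heading=142, draw]
  ]
  -- iteration 2/3 --
  FD 18: (-45.389,17.171) -> (-59.573,28.253) [heading=142, draw]
  FD 13: (-59.573,28.253) -> (-69.817,36.257) [heading=142, draw]
  LT 30: heading 142 -> 172
  REPEAT 3 [
    -- iteration 1/3 --
    LT 344: heading 172 -> 156
    FD 6: (-69.817,36.257) -> (-75.298,38.697) [heading=156, draw]
    -- iteration 2/3 --
    LT 344: heading 156 -> 140
    FD 6: (-75.298,38.697) -> (-79.895,42.554) [heading=140, draw]
    -- iteration 3/3 --
    LT 344: heading 140 -> 124
    FD 6: (-79.895,42.554) -> (-83.25,47.528) [heading=124, draw]
  ]
  -- iteration 3/3 --
  FD 18: (-83.25,47.528) -> (-93.315,62.451) [heading=124, draw]
  FD 13: (-93.315,62.451) -> (-100.585,73.228) [heading=124, draw]
  LT 30: heading 124 -> 154
  REPEAT 3 [
    -- iteration 1/3 --
    LT 344: heading 154 -> 138
    FD 6: (-100.585,73.228) -> (-105.044,77.243) [heading=138, draw]
    -- iteration 2/3 --
    LT 344: heading 138 -> 122
    FD 6: (-105.044,77.243) -> (-108.223,82.332) [heading=122, draw]
    -- iteration 3/3 --
    LT 344: heading 122 -> 106
    FD 6: (-108.223,82.332) -> (-109.877,88.099) [heading=106, draw]
  ]
]
BK 6: (-109.877,88.099) -> (-108.223,82.332) [heading=106, draw]
RT 120: heading 106 -> 346
Final: pos=(-108.223,82.332), heading=346, 16 segment(s) drawn

Segment lengths:
  seg 1: (0,0) -> (-16.914,6.156), length = 18
  seg 2: (-16.914,6.156) -> (-29.13,10.603), length = 13
  seg 3: (-29.13,10.603) -> (-35.098,11.23), length = 6
  seg 4: (-35.098,11.23) -> (-40.661,13.477), length = 6
  seg 5: (-40.661,13.477) -> (-45.389,17.171), length = 6
  seg 6: (-45.389,17.171) -> (-59.573,28.253), length = 18
  seg 7: (-59.573,28.253) -> (-69.817,36.257), length = 13
  seg 8: (-69.817,36.257) -> (-75.298,38.697), length = 6
  seg 9: (-75.298,38.697) -> (-79.895,42.554), length = 6
  seg 10: (-79.895,42.554) -> (-83.25,47.528), length = 6
  seg 11: (-83.25,47.528) -> (-93.315,62.451), length = 18
  seg 12: (-93.315,62.451) -> (-100.585,73.228), length = 13
  seg 13: (-100.585,73.228) -> (-105.044,77.243), length = 6
  seg 14: (-105.044,77.243) -> (-108.223,82.332), length = 6
  seg 15: (-108.223,82.332) -> (-109.877,88.099), length = 6
  seg 16: (-109.877,88.099) -> (-108.223,82.332), length = 6
Total = 153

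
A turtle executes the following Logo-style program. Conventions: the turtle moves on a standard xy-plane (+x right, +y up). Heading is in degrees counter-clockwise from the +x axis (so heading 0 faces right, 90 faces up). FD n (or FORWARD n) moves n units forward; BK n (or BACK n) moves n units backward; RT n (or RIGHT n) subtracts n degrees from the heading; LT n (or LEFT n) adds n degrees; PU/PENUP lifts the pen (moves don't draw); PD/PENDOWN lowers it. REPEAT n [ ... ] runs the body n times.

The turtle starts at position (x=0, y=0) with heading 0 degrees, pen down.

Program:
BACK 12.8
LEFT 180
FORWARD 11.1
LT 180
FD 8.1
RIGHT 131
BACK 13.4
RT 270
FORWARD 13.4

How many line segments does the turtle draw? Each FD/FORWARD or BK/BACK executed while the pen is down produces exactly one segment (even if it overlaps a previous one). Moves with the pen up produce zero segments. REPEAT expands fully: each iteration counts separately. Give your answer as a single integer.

Executing turtle program step by step:
Start: pos=(0,0), heading=0, pen down
BK 12.8: (0,0) -> (-12.8,0) [heading=0, draw]
LT 180: heading 0 -> 180
FD 11.1: (-12.8,0) -> (-23.9,0) [heading=180, draw]
LT 180: heading 180 -> 0
FD 8.1: (-23.9,0) -> (-15.8,0) [heading=0, draw]
RT 131: heading 0 -> 229
BK 13.4: (-15.8,0) -> (-7.009,10.113) [heading=229, draw]
RT 270: heading 229 -> 319
FD 13.4: (-7.009,10.113) -> (3.104,1.322) [heading=319, draw]
Final: pos=(3.104,1.322), heading=319, 5 segment(s) drawn
Segments drawn: 5

Answer: 5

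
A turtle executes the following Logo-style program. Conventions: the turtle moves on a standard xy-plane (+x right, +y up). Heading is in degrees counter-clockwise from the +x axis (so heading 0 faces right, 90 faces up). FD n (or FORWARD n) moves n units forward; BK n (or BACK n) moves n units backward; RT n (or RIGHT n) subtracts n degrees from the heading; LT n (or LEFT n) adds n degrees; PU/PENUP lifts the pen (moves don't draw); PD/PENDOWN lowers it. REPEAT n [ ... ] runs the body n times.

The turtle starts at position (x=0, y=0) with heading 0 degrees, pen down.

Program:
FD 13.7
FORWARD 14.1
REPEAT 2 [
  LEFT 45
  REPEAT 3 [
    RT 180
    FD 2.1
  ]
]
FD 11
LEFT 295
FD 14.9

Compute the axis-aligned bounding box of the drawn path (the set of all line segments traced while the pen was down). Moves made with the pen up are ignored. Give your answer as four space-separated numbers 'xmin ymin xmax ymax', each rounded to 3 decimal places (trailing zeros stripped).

Executing turtle program step by step:
Start: pos=(0,0), heading=0, pen down
FD 13.7: (0,0) -> (13.7,0) [heading=0, draw]
FD 14.1: (13.7,0) -> (27.8,0) [heading=0, draw]
REPEAT 2 [
  -- iteration 1/2 --
  LT 45: heading 0 -> 45
  REPEAT 3 [
    -- iteration 1/3 --
    RT 180: heading 45 -> 225
    FD 2.1: (27.8,0) -> (26.315,-1.485) [heading=225, draw]
    -- iteration 2/3 --
    RT 180: heading 225 -> 45
    FD 2.1: (26.315,-1.485) -> (27.8,0) [heading=45, draw]
    -- iteration 3/3 --
    RT 180: heading 45 -> 225
    FD 2.1: (27.8,0) -> (26.315,-1.485) [heading=225, draw]
  ]
  -- iteration 2/2 --
  LT 45: heading 225 -> 270
  REPEAT 3 [
    -- iteration 1/3 --
    RT 180: heading 270 -> 90
    FD 2.1: (26.315,-1.485) -> (26.315,0.615) [heading=90, draw]
    -- iteration 2/3 --
    RT 180: heading 90 -> 270
    FD 2.1: (26.315,0.615) -> (26.315,-1.485) [heading=270, draw]
    -- iteration 3/3 --
    RT 180: heading 270 -> 90
    FD 2.1: (26.315,-1.485) -> (26.315,0.615) [heading=90, draw]
  ]
]
FD 11: (26.315,0.615) -> (26.315,11.615) [heading=90, draw]
LT 295: heading 90 -> 25
FD 14.9: (26.315,11.615) -> (39.819,17.912) [heading=25, draw]
Final: pos=(39.819,17.912), heading=25, 10 segment(s) drawn

Segment endpoints: x in {0, 13.7, 26.315, 26.315, 26.315, 27.8, 39.819}, y in {-1.485, -1.485, 0, 0, 0.615, 11.615, 17.912}
xmin=0, ymin=-1.485, xmax=39.819, ymax=17.912

Answer: 0 -1.485 39.819 17.912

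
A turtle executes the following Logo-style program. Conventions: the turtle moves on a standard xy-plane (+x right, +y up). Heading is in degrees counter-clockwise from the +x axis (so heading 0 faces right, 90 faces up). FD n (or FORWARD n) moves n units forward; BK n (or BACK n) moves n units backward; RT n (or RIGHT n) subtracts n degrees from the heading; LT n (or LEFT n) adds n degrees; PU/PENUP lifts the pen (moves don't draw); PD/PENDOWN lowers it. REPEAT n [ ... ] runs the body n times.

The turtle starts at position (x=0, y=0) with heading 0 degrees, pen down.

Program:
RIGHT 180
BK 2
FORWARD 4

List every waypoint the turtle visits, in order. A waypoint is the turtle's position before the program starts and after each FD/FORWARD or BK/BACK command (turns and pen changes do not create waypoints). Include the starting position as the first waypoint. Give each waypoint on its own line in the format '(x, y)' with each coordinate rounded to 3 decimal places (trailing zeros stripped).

Answer: (0, 0)
(2, 0)
(-2, 0)

Derivation:
Executing turtle program step by step:
Start: pos=(0,0), heading=0, pen down
RT 180: heading 0 -> 180
BK 2: (0,0) -> (2,0) [heading=180, draw]
FD 4: (2,0) -> (-2,0) [heading=180, draw]
Final: pos=(-2,0), heading=180, 2 segment(s) drawn
Waypoints (3 total):
(0, 0)
(2, 0)
(-2, 0)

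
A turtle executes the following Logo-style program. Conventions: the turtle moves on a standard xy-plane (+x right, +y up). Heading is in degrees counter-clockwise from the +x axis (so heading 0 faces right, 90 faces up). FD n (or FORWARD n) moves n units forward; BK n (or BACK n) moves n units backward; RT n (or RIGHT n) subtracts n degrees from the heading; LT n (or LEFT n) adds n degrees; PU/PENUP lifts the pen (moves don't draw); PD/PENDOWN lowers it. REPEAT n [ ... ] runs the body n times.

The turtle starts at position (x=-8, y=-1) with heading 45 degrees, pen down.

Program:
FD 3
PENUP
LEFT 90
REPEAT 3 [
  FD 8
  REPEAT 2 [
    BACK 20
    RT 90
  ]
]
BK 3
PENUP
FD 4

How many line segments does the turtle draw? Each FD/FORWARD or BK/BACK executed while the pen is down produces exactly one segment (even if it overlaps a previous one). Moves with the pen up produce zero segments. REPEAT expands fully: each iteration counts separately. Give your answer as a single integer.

Answer: 1

Derivation:
Executing turtle program step by step:
Start: pos=(-8,-1), heading=45, pen down
FD 3: (-8,-1) -> (-5.879,1.121) [heading=45, draw]
PU: pen up
LT 90: heading 45 -> 135
REPEAT 3 [
  -- iteration 1/3 --
  FD 8: (-5.879,1.121) -> (-11.536,6.778) [heading=135, move]
  REPEAT 2 [
    -- iteration 1/2 --
    BK 20: (-11.536,6.778) -> (2.607,-7.364) [heading=135, move]
    RT 90: heading 135 -> 45
    -- iteration 2/2 --
    BK 20: (2.607,-7.364) -> (-11.536,-21.506) [heading=45, move]
    RT 90: heading 45 -> 315
  ]
  -- iteration 2/3 --
  FD 8: (-11.536,-21.506) -> (-5.879,-27.163) [heading=315, move]
  REPEAT 2 [
    -- iteration 1/2 --
    BK 20: (-5.879,-27.163) -> (-20.021,-13.021) [heading=315, move]
    RT 90: heading 315 -> 225
    -- iteration 2/2 --
    BK 20: (-20.021,-13.021) -> (-5.879,1.121) [heading=225, move]
    RT 90: heading 225 -> 135
  ]
  -- iteration 3/3 --
  FD 8: (-5.879,1.121) -> (-11.536,6.778) [heading=135, move]
  REPEAT 2 [
    -- iteration 1/2 --
    BK 20: (-11.536,6.778) -> (2.607,-7.364) [heading=135, move]
    RT 90: heading 135 -> 45
    -- iteration 2/2 --
    BK 20: (2.607,-7.364) -> (-11.536,-21.506) [heading=45, move]
    RT 90: heading 45 -> 315
  ]
]
BK 3: (-11.536,-21.506) -> (-13.657,-19.385) [heading=315, move]
PU: pen up
FD 4: (-13.657,-19.385) -> (-10.828,-22.213) [heading=315, move]
Final: pos=(-10.828,-22.213), heading=315, 1 segment(s) drawn
Segments drawn: 1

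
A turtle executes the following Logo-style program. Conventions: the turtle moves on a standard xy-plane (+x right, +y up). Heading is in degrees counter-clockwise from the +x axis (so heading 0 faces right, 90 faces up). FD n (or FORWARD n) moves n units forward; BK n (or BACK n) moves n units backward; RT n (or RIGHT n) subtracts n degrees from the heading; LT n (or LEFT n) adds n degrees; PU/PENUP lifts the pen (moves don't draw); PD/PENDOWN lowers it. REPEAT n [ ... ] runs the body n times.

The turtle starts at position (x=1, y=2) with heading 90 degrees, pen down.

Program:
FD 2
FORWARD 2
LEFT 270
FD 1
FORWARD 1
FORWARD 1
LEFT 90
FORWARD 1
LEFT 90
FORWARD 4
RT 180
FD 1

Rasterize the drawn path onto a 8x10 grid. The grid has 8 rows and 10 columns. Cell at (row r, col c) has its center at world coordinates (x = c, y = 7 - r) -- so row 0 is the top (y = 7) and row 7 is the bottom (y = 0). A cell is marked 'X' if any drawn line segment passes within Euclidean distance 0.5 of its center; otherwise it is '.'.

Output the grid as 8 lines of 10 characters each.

Answer: XXXXX.....
.XXXX.....
.X........
.X........
.X........
.X........
..........
..........

Derivation:
Segment 0: (1,2) -> (1,4)
Segment 1: (1,4) -> (1,6)
Segment 2: (1,6) -> (2,6)
Segment 3: (2,6) -> (3,6)
Segment 4: (3,6) -> (4,6)
Segment 5: (4,6) -> (4,7)
Segment 6: (4,7) -> (0,7)
Segment 7: (0,7) -> (1,7)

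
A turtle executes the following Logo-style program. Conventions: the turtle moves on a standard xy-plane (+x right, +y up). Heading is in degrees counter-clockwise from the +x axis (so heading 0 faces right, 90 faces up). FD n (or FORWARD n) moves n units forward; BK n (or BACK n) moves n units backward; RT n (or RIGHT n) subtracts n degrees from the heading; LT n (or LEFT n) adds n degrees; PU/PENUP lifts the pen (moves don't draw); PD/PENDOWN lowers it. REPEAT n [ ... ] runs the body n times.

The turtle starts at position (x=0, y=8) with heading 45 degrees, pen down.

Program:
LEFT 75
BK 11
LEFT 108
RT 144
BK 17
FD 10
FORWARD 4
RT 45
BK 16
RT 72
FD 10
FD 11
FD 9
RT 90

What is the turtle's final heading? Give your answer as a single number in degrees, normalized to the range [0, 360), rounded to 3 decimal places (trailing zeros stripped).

Answer: 237

Derivation:
Executing turtle program step by step:
Start: pos=(0,8), heading=45, pen down
LT 75: heading 45 -> 120
BK 11: (0,8) -> (5.5,-1.526) [heading=120, draw]
LT 108: heading 120 -> 228
RT 144: heading 228 -> 84
BK 17: (5.5,-1.526) -> (3.723,-18.433) [heading=84, draw]
FD 10: (3.723,-18.433) -> (4.768,-8.488) [heading=84, draw]
FD 4: (4.768,-8.488) -> (5.186,-4.51) [heading=84, draw]
RT 45: heading 84 -> 39
BK 16: (5.186,-4.51) -> (-7.248,-14.579) [heading=39, draw]
RT 72: heading 39 -> 327
FD 10: (-7.248,-14.579) -> (1.139,-20.025) [heading=327, draw]
FD 11: (1.139,-20.025) -> (10.364,-26.016) [heading=327, draw]
FD 9: (10.364,-26.016) -> (17.912,-30.918) [heading=327, draw]
RT 90: heading 327 -> 237
Final: pos=(17.912,-30.918), heading=237, 8 segment(s) drawn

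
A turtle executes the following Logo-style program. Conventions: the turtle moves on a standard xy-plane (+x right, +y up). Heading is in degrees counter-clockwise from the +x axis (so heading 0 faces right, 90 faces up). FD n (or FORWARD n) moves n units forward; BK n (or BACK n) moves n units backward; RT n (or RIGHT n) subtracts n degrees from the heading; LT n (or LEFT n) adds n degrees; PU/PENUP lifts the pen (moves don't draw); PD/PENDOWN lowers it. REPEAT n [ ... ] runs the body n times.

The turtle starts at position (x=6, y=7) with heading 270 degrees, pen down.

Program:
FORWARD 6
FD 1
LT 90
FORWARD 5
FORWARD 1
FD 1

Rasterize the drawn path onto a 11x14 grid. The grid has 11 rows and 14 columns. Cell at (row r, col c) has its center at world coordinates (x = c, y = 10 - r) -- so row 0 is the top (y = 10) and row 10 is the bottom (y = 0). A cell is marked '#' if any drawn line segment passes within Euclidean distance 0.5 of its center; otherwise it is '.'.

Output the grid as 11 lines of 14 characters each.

Segment 0: (6,7) -> (6,1)
Segment 1: (6,1) -> (6,0)
Segment 2: (6,0) -> (11,-0)
Segment 3: (11,-0) -> (12,-0)
Segment 4: (12,-0) -> (13,-0)

Answer: ..............
..............
..............
......#.......
......#.......
......#.......
......#.......
......#.......
......#.......
......#.......
......########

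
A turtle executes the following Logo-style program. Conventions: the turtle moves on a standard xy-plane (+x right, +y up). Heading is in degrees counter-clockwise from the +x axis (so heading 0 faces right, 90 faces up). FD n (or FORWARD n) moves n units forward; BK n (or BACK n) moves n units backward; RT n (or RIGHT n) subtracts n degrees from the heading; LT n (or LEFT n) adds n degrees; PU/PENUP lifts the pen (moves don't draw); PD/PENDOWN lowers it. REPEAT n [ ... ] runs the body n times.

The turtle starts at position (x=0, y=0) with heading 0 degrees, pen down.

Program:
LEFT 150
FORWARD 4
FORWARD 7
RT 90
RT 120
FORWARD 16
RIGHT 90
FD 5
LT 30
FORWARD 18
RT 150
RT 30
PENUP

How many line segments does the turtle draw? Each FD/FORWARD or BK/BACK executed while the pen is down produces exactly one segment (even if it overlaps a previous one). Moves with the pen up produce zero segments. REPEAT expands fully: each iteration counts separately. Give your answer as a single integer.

Executing turtle program step by step:
Start: pos=(0,0), heading=0, pen down
LT 150: heading 0 -> 150
FD 4: (0,0) -> (-3.464,2) [heading=150, draw]
FD 7: (-3.464,2) -> (-9.526,5.5) [heading=150, draw]
RT 90: heading 150 -> 60
RT 120: heading 60 -> 300
FD 16: (-9.526,5.5) -> (-1.526,-8.356) [heading=300, draw]
RT 90: heading 300 -> 210
FD 5: (-1.526,-8.356) -> (-5.856,-10.856) [heading=210, draw]
LT 30: heading 210 -> 240
FD 18: (-5.856,-10.856) -> (-14.856,-26.445) [heading=240, draw]
RT 150: heading 240 -> 90
RT 30: heading 90 -> 60
PU: pen up
Final: pos=(-14.856,-26.445), heading=60, 5 segment(s) drawn
Segments drawn: 5

Answer: 5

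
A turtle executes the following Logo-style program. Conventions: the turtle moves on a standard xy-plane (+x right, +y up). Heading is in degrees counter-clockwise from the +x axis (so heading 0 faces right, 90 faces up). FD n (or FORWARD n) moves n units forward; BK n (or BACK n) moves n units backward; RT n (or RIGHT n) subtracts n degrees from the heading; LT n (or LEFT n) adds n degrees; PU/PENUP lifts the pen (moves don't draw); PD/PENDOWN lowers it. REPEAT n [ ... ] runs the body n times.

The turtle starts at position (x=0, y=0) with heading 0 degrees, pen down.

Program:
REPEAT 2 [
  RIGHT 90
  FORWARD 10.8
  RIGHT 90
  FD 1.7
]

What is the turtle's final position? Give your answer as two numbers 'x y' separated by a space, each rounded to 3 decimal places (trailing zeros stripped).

Answer: 0 0

Derivation:
Executing turtle program step by step:
Start: pos=(0,0), heading=0, pen down
REPEAT 2 [
  -- iteration 1/2 --
  RT 90: heading 0 -> 270
  FD 10.8: (0,0) -> (0,-10.8) [heading=270, draw]
  RT 90: heading 270 -> 180
  FD 1.7: (0,-10.8) -> (-1.7,-10.8) [heading=180, draw]
  -- iteration 2/2 --
  RT 90: heading 180 -> 90
  FD 10.8: (-1.7,-10.8) -> (-1.7,0) [heading=90, draw]
  RT 90: heading 90 -> 0
  FD 1.7: (-1.7,0) -> (0,0) [heading=0, draw]
]
Final: pos=(0,0), heading=0, 4 segment(s) drawn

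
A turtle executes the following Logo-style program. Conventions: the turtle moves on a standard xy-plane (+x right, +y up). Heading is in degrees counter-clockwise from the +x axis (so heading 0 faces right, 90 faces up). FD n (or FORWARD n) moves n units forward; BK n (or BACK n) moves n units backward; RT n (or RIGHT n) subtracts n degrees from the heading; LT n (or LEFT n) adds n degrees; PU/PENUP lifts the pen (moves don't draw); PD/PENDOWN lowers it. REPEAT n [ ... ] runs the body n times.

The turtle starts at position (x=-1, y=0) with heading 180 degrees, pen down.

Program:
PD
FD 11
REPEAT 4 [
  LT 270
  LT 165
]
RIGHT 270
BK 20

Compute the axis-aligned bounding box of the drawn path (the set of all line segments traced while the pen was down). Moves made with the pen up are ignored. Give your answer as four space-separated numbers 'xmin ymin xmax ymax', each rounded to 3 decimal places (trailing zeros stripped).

Answer: -12 0 5.321 10

Derivation:
Executing turtle program step by step:
Start: pos=(-1,0), heading=180, pen down
PD: pen down
FD 11: (-1,0) -> (-12,0) [heading=180, draw]
REPEAT 4 [
  -- iteration 1/4 --
  LT 270: heading 180 -> 90
  LT 165: heading 90 -> 255
  -- iteration 2/4 --
  LT 270: heading 255 -> 165
  LT 165: heading 165 -> 330
  -- iteration 3/4 --
  LT 270: heading 330 -> 240
  LT 165: heading 240 -> 45
  -- iteration 4/4 --
  LT 270: heading 45 -> 315
  LT 165: heading 315 -> 120
]
RT 270: heading 120 -> 210
BK 20: (-12,0) -> (5.321,10) [heading=210, draw]
Final: pos=(5.321,10), heading=210, 2 segment(s) drawn

Segment endpoints: x in {-12, -1, 5.321}, y in {0, 0, 10}
xmin=-12, ymin=0, xmax=5.321, ymax=10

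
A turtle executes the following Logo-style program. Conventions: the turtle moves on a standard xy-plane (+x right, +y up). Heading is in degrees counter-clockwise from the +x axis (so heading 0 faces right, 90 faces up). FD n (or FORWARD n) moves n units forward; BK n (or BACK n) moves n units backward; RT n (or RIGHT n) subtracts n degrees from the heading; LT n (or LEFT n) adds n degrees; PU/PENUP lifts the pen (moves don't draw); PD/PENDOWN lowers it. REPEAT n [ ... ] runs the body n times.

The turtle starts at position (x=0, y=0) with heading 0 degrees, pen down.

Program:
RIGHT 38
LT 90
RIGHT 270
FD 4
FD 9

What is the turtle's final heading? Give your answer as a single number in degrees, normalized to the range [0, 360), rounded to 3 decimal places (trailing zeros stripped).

Answer: 142

Derivation:
Executing turtle program step by step:
Start: pos=(0,0), heading=0, pen down
RT 38: heading 0 -> 322
LT 90: heading 322 -> 52
RT 270: heading 52 -> 142
FD 4: (0,0) -> (-3.152,2.463) [heading=142, draw]
FD 9: (-3.152,2.463) -> (-10.244,8.004) [heading=142, draw]
Final: pos=(-10.244,8.004), heading=142, 2 segment(s) drawn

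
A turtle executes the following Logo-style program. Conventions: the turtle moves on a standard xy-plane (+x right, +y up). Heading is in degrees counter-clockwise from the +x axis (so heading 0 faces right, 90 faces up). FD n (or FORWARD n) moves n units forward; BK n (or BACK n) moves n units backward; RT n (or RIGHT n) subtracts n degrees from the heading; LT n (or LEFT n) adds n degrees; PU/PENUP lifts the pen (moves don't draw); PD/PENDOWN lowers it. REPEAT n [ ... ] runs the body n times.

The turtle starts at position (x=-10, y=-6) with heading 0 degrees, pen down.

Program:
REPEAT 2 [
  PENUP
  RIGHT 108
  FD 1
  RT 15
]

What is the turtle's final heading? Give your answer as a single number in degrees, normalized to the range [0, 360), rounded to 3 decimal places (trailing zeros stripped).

Answer: 114

Derivation:
Executing turtle program step by step:
Start: pos=(-10,-6), heading=0, pen down
REPEAT 2 [
  -- iteration 1/2 --
  PU: pen up
  RT 108: heading 0 -> 252
  FD 1: (-10,-6) -> (-10.309,-6.951) [heading=252, move]
  RT 15: heading 252 -> 237
  -- iteration 2/2 --
  PU: pen up
  RT 108: heading 237 -> 129
  FD 1: (-10.309,-6.951) -> (-10.938,-6.174) [heading=129, move]
  RT 15: heading 129 -> 114
]
Final: pos=(-10.938,-6.174), heading=114, 0 segment(s) drawn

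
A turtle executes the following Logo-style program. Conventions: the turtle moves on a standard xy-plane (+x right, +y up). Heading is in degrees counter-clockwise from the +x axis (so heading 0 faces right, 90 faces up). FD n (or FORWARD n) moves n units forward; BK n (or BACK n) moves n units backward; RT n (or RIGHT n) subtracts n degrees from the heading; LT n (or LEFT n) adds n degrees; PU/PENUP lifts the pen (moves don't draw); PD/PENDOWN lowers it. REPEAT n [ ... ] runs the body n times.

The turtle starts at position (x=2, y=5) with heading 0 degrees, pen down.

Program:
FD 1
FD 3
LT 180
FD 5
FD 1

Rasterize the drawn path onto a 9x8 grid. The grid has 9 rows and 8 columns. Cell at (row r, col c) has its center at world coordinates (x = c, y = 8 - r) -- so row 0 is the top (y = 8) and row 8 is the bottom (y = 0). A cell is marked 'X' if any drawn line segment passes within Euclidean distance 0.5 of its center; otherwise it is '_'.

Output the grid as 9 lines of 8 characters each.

Segment 0: (2,5) -> (3,5)
Segment 1: (3,5) -> (6,5)
Segment 2: (6,5) -> (1,5)
Segment 3: (1,5) -> (0,5)

Answer: ________
________
________
XXXXXXX_
________
________
________
________
________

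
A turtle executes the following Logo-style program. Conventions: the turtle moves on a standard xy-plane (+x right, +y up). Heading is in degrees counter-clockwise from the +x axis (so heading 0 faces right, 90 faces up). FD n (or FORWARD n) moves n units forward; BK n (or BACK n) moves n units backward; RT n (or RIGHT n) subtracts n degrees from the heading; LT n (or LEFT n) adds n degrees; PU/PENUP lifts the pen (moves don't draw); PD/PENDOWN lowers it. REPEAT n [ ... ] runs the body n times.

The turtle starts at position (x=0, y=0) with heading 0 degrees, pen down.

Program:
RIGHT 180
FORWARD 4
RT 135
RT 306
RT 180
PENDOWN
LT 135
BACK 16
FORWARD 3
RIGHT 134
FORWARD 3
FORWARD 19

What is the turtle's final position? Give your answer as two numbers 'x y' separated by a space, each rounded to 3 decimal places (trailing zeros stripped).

Answer: -7.821 -32.183

Derivation:
Executing turtle program step by step:
Start: pos=(0,0), heading=0, pen down
RT 180: heading 0 -> 180
FD 4: (0,0) -> (-4,0) [heading=180, draw]
RT 135: heading 180 -> 45
RT 306: heading 45 -> 99
RT 180: heading 99 -> 279
PD: pen down
LT 135: heading 279 -> 54
BK 16: (-4,0) -> (-13.405,-12.944) [heading=54, draw]
FD 3: (-13.405,-12.944) -> (-11.641,-10.517) [heading=54, draw]
RT 134: heading 54 -> 280
FD 3: (-11.641,-10.517) -> (-11.12,-13.472) [heading=280, draw]
FD 19: (-11.12,-13.472) -> (-7.821,-32.183) [heading=280, draw]
Final: pos=(-7.821,-32.183), heading=280, 5 segment(s) drawn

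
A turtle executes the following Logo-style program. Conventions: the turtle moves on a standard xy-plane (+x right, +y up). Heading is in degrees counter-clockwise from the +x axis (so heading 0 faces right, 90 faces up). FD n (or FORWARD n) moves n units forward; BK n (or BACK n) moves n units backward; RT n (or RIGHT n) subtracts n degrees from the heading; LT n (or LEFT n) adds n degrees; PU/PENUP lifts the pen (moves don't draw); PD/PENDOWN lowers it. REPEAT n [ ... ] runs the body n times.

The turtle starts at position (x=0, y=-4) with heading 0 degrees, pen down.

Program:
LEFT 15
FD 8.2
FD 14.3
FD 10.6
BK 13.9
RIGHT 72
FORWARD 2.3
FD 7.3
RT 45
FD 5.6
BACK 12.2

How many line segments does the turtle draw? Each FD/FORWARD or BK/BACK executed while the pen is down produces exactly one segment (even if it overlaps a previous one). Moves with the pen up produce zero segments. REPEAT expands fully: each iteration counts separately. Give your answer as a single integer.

Executing turtle program step by step:
Start: pos=(0,-4), heading=0, pen down
LT 15: heading 0 -> 15
FD 8.2: (0,-4) -> (7.921,-1.878) [heading=15, draw]
FD 14.3: (7.921,-1.878) -> (21.733,1.823) [heading=15, draw]
FD 10.6: (21.733,1.823) -> (31.972,4.567) [heading=15, draw]
BK 13.9: (31.972,4.567) -> (18.546,0.969) [heading=15, draw]
RT 72: heading 15 -> 303
FD 2.3: (18.546,0.969) -> (19.798,-0.96) [heading=303, draw]
FD 7.3: (19.798,-0.96) -> (23.774,-7.082) [heading=303, draw]
RT 45: heading 303 -> 258
FD 5.6: (23.774,-7.082) -> (22.61,-12.56) [heading=258, draw]
BK 12.2: (22.61,-12.56) -> (25.147,-0.626) [heading=258, draw]
Final: pos=(25.147,-0.626), heading=258, 8 segment(s) drawn
Segments drawn: 8

Answer: 8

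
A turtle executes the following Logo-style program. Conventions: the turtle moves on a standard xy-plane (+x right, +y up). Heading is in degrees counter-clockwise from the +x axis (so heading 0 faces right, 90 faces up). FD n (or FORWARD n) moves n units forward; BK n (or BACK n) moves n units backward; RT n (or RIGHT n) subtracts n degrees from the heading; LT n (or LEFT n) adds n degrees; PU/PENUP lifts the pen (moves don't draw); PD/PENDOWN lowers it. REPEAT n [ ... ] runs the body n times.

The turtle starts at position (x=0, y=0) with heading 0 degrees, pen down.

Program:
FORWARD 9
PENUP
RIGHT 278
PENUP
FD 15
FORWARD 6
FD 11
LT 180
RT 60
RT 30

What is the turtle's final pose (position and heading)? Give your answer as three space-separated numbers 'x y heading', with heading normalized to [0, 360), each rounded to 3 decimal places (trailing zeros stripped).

Executing turtle program step by step:
Start: pos=(0,0), heading=0, pen down
FD 9: (0,0) -> (9,0) [heading=0, draw]
PU: pen up
RT 278: heading 0 -> 82
PU: pen up
FD 15: (9,0) -> (11.088,14.854) [heading=82, move]
FD 6: (11.088,14.854) -> (11.923,20.796) [heading=82, move]
FD 11: (11.923,20.796) -> (13.454,31.689) [heading=82, move]
LT 180: heading 82 -> 262
RT 60: heading 262 -> 202
RT 30: heading 202 -> 172
Final: pos=(13.454,31.689), heading=172, 1 segment(s) drawn

Answer: 13.454 31.689 172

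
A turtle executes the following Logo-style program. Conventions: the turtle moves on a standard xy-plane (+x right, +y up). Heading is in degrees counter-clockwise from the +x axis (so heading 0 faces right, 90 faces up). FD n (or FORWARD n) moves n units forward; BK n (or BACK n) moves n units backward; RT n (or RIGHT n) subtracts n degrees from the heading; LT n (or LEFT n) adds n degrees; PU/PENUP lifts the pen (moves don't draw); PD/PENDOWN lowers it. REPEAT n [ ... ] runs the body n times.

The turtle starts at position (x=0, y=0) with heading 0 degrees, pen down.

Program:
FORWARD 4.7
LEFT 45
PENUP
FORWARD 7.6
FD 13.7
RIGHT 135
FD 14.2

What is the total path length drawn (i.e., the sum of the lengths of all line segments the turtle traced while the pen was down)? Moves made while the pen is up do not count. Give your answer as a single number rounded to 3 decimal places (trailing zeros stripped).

Answer: 4.7

Derivation:
Executing turtle program step by step:
Start: pos=(0,0), heading=0, pen down
FD 4.7: (0,0) -> (4.7,0) [heading=0, draw]
LT 45: heading 0 -> 45
PU: pen up
FD 7.6: (4.7,0) -> (10.074,5.374) [heading=45, move]
FD 13.7: (10.074,5.374) -> (19.761,15.061) [heading=45, move]
RT 135: heading 45 -> 270
FD 14.2: (19.761,15.061) -> (19.761,0.861) [heading=270, move]
Final: pos=(19.761,0.861), heading=270, 1 segment(s) drawn

Segment lengths:
  seg 1: (0,0) -> (4.7,0), length = 4.7
Total = 4.7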